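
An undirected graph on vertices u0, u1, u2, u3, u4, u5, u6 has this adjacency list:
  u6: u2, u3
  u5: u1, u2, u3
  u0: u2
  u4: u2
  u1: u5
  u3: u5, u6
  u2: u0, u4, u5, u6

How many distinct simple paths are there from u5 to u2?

2

u5–u2
u5–u3–u6–u2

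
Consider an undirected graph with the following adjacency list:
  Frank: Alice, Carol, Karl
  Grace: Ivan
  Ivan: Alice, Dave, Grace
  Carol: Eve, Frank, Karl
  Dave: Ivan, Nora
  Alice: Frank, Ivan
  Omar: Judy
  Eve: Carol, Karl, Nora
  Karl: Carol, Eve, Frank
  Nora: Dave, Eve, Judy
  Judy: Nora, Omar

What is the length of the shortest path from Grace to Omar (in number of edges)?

Distance 0: Grace.
Distance 1: Ivan.
Distance 2: Alice, Dave.
Distance 3: Frank, Nora.
Distance 4: Carol, Eve, Judy, Karl.
Distance 5: Omar — contains Omar.

5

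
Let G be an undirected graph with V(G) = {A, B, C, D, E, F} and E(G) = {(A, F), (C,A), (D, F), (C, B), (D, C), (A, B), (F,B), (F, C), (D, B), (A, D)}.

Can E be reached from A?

No

Explore from A.
Distance 1: reach B, C, D, F.
The search is exhausted without reaching E; it lies in a different component.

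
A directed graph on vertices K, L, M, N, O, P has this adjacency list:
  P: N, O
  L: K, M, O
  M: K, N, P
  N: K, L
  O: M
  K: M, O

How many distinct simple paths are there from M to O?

M→K→O
M→N→K→O
M→N→L→K→O
M→N→L→O
M→P→N→K→O
M→P→N→L→K→O
M→P→N→L→O
M→P→O

8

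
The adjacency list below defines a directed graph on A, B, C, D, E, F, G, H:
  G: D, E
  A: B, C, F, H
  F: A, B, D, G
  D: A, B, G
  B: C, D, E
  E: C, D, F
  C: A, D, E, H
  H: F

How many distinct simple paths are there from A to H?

A→B→C→H
A→B→D→G→E→C→H
A→B→E→C→H
A→C→H
A→F→B→C→H
A→F→B→D→G→E→C→H
A→F→B→E→C→H
A→F→D→B→C→H
A→F→D→B→E→C→H
A→F→D→G→E→C→H
A→F→G→D→B→C→H
A→F→G→D→B→E→C→H
A→F→G→E→C→H
A→F→G→E→D→B→C→H
A→H

15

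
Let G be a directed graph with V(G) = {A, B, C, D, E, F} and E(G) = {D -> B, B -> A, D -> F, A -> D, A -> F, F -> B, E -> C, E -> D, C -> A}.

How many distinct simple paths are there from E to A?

E→C→A
E→D→B→A
E→D→F→B→A

3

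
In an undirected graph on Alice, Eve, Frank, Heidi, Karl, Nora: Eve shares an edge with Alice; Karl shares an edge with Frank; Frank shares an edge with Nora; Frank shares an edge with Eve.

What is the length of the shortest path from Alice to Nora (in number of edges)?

Distance 0: Alice.
Distance 1: Eve.
Distance 2: Frank.
Distance 3: Karl, Nora — contains Nora.

3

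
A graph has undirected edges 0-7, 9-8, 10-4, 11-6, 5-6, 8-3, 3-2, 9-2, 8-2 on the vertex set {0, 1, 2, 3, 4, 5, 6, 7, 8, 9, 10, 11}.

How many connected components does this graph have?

From 0: component {0, 7}.
From 1: component {1}.
From 2: component {2, 3, 8, 9}.
From 4: component {4, 10}.
From 5: component {5, 6, 11}.
That's 5 components.

5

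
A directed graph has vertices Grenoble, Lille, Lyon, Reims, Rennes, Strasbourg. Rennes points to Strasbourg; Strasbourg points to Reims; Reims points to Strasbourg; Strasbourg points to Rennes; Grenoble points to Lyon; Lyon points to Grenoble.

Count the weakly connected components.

From Grenoble: component {Grenoble, Lyon}.
From Lille: component {Lille}.
From Reims: component {Reims, Rennes, Strasbourg}.
That's 3 components.

3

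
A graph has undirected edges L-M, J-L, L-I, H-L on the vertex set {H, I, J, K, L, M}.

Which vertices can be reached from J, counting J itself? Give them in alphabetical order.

H, I, J, L, M

Start at J.
Its neighbours: L.
Then their neighbours: H, I, M.
Nothing further is reachable.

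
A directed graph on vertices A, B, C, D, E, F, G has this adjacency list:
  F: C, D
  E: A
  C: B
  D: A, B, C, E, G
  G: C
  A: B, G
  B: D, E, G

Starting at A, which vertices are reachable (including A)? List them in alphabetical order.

Start at A.
Its neighbours: B, G.
Then their neighbours: C, D, E.
Nothing further is reachable.

A, B, C, D, E, G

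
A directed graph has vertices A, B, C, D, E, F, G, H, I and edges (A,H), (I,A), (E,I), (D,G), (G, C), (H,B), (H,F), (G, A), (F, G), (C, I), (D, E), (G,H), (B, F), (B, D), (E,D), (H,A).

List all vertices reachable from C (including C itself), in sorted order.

Start at C.
Its neighbours: I.
Then their neighbours: A.
Then next layer: H.
Then next layer: B, F.
Then next layer: D, G.
Then next layer: E.
Every vertex is now reached.

A, B, C, D, E, F, G, H, I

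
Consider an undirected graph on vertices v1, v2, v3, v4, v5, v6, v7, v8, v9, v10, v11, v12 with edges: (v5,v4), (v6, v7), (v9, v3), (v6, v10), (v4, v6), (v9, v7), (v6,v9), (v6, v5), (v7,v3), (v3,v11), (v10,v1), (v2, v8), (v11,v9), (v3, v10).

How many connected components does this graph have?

From v1: component {v1, v3, v4, v5, v6, v7, v9, v10, v11}.
From v2: component {v2, v8}.
From v12: component {v12}.
That's 3 components.

3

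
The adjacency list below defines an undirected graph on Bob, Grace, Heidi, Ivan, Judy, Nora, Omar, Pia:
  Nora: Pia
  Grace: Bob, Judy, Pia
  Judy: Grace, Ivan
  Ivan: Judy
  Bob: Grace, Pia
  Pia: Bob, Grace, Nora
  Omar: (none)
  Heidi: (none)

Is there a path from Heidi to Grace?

Heidi has no edges, so nothing is reachable from it.

No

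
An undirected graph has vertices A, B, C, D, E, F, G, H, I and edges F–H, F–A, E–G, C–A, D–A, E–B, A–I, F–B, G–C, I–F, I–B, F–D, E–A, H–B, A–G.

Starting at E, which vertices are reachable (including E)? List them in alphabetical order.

Start at E.
Its neighbours: A, B, G.
Then their neighbours: C, D, F, H, I.
Every vertex is now reached.

A, B, C, D, E, F, G, H, I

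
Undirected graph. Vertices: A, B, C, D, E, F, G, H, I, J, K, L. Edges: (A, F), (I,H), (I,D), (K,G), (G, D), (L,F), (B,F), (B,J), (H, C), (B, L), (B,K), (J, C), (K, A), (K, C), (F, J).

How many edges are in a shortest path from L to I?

Distance 0: L.
Distance 1: B, F.
Distance 2: A, J, K.
Distance 3: C, G.
Distance 4: D, H.
Distance 5: I — contains I.

5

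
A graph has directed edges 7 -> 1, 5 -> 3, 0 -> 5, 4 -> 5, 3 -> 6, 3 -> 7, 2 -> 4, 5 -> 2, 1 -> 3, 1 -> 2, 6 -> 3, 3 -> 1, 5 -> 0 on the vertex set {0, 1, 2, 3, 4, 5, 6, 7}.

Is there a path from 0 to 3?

Yes

Explore from 0.
Distance 1: reach 5.
Distance 2: reach 2, 3.
Found 3.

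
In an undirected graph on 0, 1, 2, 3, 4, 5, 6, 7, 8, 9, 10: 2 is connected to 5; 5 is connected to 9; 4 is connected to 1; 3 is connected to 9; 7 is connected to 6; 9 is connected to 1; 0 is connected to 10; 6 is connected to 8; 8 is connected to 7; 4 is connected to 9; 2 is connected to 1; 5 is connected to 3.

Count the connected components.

From 0: component {0, 10}.
From 1: component {1, 2, 3, 4, 5, 9}.
From 6: component {6, 7, 8}.
That's 3 components.

3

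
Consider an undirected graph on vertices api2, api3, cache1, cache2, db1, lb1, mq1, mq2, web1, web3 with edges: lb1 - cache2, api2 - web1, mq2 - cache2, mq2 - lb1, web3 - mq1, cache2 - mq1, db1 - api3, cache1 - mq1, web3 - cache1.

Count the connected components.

From api2: component {api2, web1}.
From api3: component {api3, db1}.
From cache1: component {cache1, cache2, lb1, mq1, mq2, web3}.
That's 3 components.

3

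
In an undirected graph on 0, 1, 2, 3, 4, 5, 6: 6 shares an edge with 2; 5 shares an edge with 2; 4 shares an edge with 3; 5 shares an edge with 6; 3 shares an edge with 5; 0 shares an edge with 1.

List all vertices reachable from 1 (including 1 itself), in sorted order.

Start at 1.
Its neighbours: 0.
Nothing further is reachable.

0, 1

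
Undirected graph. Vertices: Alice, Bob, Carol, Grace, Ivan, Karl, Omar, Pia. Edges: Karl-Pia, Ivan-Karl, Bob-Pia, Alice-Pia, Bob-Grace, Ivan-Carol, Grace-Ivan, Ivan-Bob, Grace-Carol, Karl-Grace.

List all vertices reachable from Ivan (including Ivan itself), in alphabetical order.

Alice, Bob, Carol, Grace, Ivan, Karl, Pia

Start at Ivan.
Its neighbours: Bob, Carol, Grace, Karl.
Then their neighbours: Pia.
Then next layer: Alice.
Nothing further is reachable.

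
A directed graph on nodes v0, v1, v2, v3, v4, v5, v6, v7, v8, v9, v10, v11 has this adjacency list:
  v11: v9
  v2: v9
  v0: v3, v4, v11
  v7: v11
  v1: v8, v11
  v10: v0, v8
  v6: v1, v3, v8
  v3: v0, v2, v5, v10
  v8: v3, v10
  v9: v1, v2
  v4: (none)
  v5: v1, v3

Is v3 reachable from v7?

Explore from v7.
Distance 1: reach v11.
Distance 2: reach v9.
Distance 3: reach v1, v2.
Distance 4: reach v8.
Distance 5: reach v3, v10.
Found v3.

Yes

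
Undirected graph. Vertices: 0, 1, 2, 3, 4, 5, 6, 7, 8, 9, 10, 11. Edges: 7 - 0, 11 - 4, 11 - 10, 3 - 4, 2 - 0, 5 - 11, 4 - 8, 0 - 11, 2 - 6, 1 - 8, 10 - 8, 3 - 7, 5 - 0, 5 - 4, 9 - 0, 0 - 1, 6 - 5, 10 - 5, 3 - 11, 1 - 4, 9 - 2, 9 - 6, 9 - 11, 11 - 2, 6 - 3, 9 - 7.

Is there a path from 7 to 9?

Yes

Explore from 7.
Distance 1: reach 0, 3, 9.
Found 9.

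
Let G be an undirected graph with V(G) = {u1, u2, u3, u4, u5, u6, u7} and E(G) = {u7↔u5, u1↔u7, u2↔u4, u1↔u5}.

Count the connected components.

From u1: component {u1, u5, u7}.
From u2: component {u2, u4}.
From u3: component {u3}.
From u6: component {u6}.
That's 4 components.

4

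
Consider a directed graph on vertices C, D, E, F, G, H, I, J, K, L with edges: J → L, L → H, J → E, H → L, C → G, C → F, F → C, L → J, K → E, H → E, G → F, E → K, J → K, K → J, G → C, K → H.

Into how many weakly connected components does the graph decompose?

From C: component {C, F, G}.
From D: component {D}.
From E: component {E, H, J, K, L}.
From I: component {I}.
That's 4 components.

4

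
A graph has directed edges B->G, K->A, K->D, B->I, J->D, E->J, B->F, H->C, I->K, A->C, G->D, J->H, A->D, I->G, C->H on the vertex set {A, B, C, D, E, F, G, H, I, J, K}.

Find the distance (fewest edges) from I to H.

4

Distance 0: I.
Distance 1: G, K.
Distance 2: A, D.
Distance 3: C.
Distance 4: H — contains H.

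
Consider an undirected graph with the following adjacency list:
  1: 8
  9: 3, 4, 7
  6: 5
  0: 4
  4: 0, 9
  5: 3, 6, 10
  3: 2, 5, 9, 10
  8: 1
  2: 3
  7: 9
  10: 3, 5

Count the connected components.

2

From 0: component {0, 2, 3, 4, 5, 6, 7, 9, 10}.
From 1: component {1, 8}.
That's 2 components.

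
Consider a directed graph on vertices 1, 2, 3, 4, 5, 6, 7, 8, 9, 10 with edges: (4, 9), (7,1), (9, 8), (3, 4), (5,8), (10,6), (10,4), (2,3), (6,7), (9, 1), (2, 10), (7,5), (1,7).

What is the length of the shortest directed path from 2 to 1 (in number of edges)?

Distance 0: 2.
Distance 1: 3, 10.
Distance 2: 4, 6.
Distance 3: 7, 9.
Distance 4: 1, 5, 8 — contains 1.

4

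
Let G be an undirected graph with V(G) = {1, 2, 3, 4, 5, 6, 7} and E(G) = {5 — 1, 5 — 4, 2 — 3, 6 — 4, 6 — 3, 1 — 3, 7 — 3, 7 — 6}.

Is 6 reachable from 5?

Explore from 5.
Distance 1: reach 1, 4.
Distance 2: reach 3, 6.
Found 6.

Yes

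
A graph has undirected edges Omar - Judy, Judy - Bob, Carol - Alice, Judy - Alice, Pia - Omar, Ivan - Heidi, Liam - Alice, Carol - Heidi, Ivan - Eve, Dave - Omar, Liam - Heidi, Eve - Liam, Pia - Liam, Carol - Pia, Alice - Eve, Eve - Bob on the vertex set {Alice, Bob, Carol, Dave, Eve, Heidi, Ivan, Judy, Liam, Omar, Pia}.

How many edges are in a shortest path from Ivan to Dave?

Distance 0: Ivan.
Distance 1: Eve, Heidi.
Distance 2: Alice, Bob, Carol, Liam.
Distance 3: Judy, Pia.
Distance 4: Omar.
Distance 5: Dave — contains Dave.

5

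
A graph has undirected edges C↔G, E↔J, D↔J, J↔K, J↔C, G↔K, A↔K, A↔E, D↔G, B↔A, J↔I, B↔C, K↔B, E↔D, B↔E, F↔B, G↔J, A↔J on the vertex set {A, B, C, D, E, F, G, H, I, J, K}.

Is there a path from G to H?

Explore from G.
Distance 1: reach C, D, J, K.
Distance 2: reach A, B, E, I.
Distance 3: reach F.
The search is exhausted without reaching H; it lies in a different component.

No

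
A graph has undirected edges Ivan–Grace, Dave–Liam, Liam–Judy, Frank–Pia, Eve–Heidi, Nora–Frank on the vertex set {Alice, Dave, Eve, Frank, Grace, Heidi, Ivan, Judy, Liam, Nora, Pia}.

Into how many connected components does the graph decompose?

From Alice: component {Alice}.
From Dave: component {Dave, Judy, Liam}.
From Eve: component {Eve, Heidi}.
From Frank: component {Frank, Nora, Pia}.
From Grace: component {Grace, Ivan}.
That's 5 components.

5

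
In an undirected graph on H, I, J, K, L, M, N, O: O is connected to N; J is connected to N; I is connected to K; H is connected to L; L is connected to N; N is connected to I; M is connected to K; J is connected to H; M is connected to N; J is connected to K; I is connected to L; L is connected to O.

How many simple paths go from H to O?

16

H–J–K–I–L–N–O
H–J–K–I–L–O
H–J–K–I–N–L–O
H–J–K–I–N–O
H–J–K–M–N–I–L–O
H–J–K–M–N–L–O
H–J–K–M–N–O
H–J–N–I–L–O
... and 8 more.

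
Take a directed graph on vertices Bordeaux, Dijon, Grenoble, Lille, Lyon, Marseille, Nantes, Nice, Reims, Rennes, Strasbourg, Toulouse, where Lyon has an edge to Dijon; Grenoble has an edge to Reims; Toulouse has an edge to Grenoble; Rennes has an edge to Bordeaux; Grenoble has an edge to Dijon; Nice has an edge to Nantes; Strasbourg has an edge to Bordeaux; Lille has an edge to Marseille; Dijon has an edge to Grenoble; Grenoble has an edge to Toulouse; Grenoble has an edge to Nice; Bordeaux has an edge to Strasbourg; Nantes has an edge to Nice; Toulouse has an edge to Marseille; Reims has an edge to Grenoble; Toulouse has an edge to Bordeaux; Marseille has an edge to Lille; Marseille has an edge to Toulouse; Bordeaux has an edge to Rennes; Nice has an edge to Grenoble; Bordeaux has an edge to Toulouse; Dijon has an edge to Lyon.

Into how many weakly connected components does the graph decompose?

From Bordeaux: component {Bordeaux, Dijon, Grenoble, Lille, Lyon, Marseille, Nantes, Nice, Reims, Rennes, Strasbourg, Toulouse}.
That's 1 component.

1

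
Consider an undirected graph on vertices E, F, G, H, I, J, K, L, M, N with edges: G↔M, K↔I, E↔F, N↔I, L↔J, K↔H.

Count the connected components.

4

From E: component {E, F}.
From G: component {G, M}.
From H: component {H, I, K, N}.
From J: component {J, L}.
That's 4 components.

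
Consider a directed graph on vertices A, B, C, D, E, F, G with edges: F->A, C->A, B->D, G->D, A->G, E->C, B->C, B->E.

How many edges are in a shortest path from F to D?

3

Distance 0: F.
Distance 1: A.
Distance 2: G.
Distance 3: D — contains D.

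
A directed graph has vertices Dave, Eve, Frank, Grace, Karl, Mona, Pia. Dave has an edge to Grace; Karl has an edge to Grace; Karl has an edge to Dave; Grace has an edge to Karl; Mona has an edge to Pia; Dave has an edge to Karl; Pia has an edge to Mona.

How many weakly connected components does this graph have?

4

From Dave: component {Dave, Grace, Karl}.
From Eve: component {Eve}.
From Frank: component {Frank}.
From Mona: component {Mona, Pia}.
That's 4 components.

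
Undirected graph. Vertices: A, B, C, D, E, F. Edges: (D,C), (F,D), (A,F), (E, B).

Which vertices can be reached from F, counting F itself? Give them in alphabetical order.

A, C, D, F

Start at F.
Its neighbours: A, D.
Then their neighbours: C.
Nothing further is reachable.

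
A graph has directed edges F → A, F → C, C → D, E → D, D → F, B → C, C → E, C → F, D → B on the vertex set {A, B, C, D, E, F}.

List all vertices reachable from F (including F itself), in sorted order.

A, B, C, D, E, F

Start at F.
Its neighbours: A, C.
Then their neighbours: D, E.
Then next layer: B.
Every vertex is now reached.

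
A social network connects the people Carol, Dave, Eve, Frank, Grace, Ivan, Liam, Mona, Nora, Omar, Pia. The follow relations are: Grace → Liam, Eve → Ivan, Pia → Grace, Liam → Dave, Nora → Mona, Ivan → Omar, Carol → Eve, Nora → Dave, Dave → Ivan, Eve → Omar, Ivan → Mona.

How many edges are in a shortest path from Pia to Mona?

Distance 0: Pia.
Distance 1: Grace.
Distance 2: Liam.
Distance 3: Dave.
Distance 4: Ivan.
Distance 5: Mona, Omar — contains Mona.

5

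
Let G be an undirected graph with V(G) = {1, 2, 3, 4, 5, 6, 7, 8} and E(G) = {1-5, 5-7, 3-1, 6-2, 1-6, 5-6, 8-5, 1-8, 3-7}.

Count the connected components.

2

From 1: component {1, 2, 3, 5, 6, 7, 8}.
From 4: component {4}.
That's 2 components.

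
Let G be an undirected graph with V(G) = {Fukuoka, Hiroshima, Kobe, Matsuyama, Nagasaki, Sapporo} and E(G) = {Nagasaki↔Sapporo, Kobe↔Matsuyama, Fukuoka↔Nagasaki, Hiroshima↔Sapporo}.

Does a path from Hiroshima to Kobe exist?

Explore from Hiroshima.
Distance 1: reach Sapporo.
Distance 2: reach Nagasaki.
Distance 3: reach Fukuoka.
The search is exhausted without reaching Kobe; it lies in a different component.

No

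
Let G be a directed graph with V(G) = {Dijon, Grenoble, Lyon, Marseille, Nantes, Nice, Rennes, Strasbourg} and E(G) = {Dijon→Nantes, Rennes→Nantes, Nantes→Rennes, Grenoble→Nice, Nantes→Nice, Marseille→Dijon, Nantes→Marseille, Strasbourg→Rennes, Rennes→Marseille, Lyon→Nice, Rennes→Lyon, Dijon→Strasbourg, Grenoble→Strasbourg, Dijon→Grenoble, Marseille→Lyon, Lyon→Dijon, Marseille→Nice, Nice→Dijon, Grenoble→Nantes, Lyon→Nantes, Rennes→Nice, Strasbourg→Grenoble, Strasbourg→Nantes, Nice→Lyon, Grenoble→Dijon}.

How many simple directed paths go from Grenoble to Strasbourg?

22

Grenoble→Dijon→Strasbourg
Grenoble→Nantes→Marseille→Dijon→Strasbourg
Grenoble→Nantes→Marseille→Lyon→Dijon→Strasbourg
Grenoble→Nantes→Marseille→Lyon→Nice→Dijon→Strasbourg
Grenoble→Nantes→Marseille→Nice→Dijon→Strasbourg
Grenoble→Nantes→Marseille→Nice→Lyon→Dijon→Strasbourg
Grenoble→Nantes→Nice→Dijon→Strasbourg
Grenoble→Nantes→Nice→Lyon→Dijon→Strasbourg
... and 14 more.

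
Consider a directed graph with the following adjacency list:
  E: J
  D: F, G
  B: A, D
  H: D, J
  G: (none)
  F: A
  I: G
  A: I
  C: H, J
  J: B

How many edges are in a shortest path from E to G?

Distance 0: E.
Distance 1: J.
Distance 2: B.
Distance 3: A, D.
Distance 4: F, G, I — contains G.

4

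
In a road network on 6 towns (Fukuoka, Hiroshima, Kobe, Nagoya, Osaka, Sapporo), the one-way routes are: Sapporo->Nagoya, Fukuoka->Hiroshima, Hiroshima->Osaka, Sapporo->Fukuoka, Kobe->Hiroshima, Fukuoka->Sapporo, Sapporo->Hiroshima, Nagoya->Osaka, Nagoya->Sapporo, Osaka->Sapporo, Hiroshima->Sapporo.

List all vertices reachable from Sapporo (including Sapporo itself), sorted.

Fukuoka, Hiroshima, Nagoya, Osaka, Sapporo

Start at Sapporo.
Its neighbours: Fukuoka, Hiroshima, Nagoya.
Then their neighbours: Osaka.
Nothing further is reachable.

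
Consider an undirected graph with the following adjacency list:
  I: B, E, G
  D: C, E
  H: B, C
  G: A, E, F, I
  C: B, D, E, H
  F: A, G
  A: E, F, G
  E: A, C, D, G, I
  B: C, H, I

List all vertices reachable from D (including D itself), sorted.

A, B, C, D, E, F, G, H, I

Start at D.
Its neighbours: C, E.
Then their neighbours: A, B, G, H, I.
Then next layer: F.
Every vertex is now reached.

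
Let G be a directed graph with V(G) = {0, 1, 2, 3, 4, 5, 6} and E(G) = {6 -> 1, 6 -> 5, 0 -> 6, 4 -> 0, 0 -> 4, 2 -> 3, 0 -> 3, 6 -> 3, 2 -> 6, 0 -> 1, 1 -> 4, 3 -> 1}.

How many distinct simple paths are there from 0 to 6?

0→6

1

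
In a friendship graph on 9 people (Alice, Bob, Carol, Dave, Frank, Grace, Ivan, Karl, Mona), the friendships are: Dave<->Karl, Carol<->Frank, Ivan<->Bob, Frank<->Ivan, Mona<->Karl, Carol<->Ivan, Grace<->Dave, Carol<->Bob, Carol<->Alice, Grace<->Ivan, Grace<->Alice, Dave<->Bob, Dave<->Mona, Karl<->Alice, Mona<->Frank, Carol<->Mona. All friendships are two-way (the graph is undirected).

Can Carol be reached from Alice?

Explore from Alice.
Distance 1: reach Carol, Grace, Karl.
Found Carol.

Yes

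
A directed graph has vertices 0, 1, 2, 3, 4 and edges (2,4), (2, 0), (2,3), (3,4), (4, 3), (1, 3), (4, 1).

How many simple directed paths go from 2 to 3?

3

2→3
2→4→1→3
2→4→3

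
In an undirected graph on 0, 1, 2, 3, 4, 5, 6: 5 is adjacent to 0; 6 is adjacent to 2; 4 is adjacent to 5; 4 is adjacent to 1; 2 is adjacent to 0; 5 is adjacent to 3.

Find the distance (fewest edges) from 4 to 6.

4

Distance 0: 4.
Distance 1: 1, 5.
Distance 2: 0, 3.
Distance 3: 2.
Distance 4: 6 — contains 6.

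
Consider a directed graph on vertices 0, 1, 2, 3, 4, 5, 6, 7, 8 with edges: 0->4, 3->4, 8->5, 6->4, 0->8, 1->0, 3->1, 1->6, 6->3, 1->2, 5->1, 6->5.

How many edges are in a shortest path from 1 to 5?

2

Distance 0: 1.
Distance 1: 0, 2, 6.
Distance 2: 3, 4, 5, 8 — contains 5.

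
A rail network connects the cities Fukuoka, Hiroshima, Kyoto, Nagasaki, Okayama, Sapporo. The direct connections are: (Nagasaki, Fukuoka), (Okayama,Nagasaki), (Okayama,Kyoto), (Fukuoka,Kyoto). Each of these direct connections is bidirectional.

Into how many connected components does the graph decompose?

From Fukuoka: component {Fukuoka, Kyoto, Nagasaki, Okayama}.
From Hiroshima: component {Hiroshima}.
From Sapporo: component {Sapporo}.
That's 3 components.

3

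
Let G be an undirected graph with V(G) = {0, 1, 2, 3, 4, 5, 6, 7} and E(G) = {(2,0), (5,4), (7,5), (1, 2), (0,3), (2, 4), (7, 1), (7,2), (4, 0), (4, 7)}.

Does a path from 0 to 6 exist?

No

Explore from 0.
Distance 1: reach 2, 3, 4.
Distance 2: reach 1, 5, 7.
The search is exhausted without reaching 6; it lies in a different component.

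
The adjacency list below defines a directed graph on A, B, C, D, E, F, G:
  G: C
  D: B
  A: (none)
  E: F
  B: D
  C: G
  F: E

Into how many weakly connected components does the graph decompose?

4

From A: component {A}.
From B: component {B, D}.
From C: component {C, G}.
From E: component {E, F}.
That's 4 components.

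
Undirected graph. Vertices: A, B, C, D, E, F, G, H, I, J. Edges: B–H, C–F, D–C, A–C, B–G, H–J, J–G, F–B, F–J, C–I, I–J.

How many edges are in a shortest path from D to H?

Distance 0: D.
Distance 1: C.
Distance 2: A, F, I.
Distance 3: B, J.
Distance 4: G, H — contains H.

4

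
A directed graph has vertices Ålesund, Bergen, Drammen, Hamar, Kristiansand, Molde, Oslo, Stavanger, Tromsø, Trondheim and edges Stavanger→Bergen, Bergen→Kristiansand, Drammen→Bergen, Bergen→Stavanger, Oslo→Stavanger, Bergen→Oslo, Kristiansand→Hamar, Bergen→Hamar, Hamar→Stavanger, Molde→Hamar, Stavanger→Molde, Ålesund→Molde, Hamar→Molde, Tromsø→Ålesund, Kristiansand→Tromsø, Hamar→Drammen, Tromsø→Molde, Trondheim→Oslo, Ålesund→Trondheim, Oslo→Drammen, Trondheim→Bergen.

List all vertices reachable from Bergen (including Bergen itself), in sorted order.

Ålesund, Bergen, Drammen, Hamar, Kristiansand, Molde, Oslo, Stavanger, Tromsø, Trondheim

Start at Bergen.
Its neighbours: Hamar, Kristiansand, Oslo, Stavanger.
Then their neighbours: Drammen, Molde, Tromsø.
Then next layer: Ålesund.
Then next layer: Trondheim.
Every vertex is now reached.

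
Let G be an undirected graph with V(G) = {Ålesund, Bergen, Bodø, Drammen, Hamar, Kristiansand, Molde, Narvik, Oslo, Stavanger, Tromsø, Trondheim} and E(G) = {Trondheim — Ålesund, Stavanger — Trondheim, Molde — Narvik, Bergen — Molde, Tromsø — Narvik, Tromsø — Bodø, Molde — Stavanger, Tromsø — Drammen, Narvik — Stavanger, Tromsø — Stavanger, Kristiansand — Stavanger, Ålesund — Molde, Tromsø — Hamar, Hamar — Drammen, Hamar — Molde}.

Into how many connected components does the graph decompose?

From Ålesund: component {Ålesund, Bergen, Bodø, Drammen, Hamar, Kristiansand, Molde, Narvik, Stavanger, Tromsø, Trondheim}.
From Oslo: component {Oslo}.
That's 2 components.

2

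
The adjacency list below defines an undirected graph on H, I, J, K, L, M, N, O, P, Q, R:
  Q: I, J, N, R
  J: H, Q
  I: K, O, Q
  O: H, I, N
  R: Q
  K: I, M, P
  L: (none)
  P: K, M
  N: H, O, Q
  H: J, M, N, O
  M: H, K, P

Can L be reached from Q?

No

Explore from Q.
Distance 1: reach I, J, N, R.
Distance 2: reach H, K, O.
Distance 3: reach M, P.
The search is exhausted without reaching L; it lies in a different component.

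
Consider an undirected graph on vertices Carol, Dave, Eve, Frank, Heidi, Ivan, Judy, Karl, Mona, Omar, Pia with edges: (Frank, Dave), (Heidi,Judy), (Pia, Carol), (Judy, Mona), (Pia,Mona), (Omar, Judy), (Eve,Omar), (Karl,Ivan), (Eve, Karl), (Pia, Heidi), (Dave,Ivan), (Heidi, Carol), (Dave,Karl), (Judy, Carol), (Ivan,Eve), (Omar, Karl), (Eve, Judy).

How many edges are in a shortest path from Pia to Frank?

Distance 0: Pia.
Distance 1: Carol, Heidi, Mona.
Distance 2: Judy.
Distance 3: Eve, Omar.
Distance 4: Ivan, Karl.
Distance 5: Dave.
Distance 6: Frank — contains Frank.

6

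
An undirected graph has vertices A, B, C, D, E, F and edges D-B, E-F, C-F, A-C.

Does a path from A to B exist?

Explore from A.
Distance 1: reach C.
Distance 2: reach F.
Distance 3: reach E.
The search is exhausted without reaching B; it lies in a different component.

No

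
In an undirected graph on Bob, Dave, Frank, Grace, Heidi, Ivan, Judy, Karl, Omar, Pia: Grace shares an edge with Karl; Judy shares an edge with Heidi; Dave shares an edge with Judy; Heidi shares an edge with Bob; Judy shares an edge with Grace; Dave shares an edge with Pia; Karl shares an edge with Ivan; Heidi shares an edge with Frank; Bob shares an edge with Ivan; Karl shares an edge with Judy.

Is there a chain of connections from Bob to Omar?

No

Explore from Bob.
Distance 1: reach Heidi, Ivan.
Distance 2: reach Frank, Judy, Karl.
Distance 3: reach Dave, Grace.
Distance 4: reach Pia.
The search is exhausted without reaching Omar; it lies in a different component.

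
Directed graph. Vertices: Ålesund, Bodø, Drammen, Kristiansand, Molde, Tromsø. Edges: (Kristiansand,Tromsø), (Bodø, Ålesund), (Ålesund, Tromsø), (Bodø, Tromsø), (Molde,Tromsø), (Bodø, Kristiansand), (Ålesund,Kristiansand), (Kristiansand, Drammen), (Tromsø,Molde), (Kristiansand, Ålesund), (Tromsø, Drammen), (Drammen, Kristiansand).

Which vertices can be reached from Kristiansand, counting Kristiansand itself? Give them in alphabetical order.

Start at Kristiansand.
Its neighbours: Ålesund, Drammen, Tromsø.
Then their neighbours: Molde.
Nothing further is reachable.

Ålesund, Drammen, Kristiansand, Molde, Tromsø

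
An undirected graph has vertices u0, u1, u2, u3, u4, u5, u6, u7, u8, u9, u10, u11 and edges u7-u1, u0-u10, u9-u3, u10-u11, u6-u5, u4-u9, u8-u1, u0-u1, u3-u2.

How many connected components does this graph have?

3

From u0: component {u0, u1, u7, u8, u10, u11}.
From u2: component {u2, u3, u4, u9}.
From u5: component {u5, u6}.
That's 3 components.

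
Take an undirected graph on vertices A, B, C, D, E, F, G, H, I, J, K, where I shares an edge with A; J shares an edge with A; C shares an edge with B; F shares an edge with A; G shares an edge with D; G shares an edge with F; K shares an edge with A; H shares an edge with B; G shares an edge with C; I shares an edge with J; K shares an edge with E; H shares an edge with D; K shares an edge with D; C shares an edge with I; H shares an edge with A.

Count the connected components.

1

From A: component {A, B, C, D, E, F, G, H, I, J, K}.
That's 1 component.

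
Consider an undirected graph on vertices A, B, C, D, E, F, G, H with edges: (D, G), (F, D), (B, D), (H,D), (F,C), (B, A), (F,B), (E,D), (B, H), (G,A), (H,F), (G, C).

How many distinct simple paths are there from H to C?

17

H–B–A–G–C
H–B–A–G–D–F–C
H–B–D–F–C
H–B–D–G–C
H–B–F–C
H–B–F–D–G–C
H–D–B–A–G–C
H–D–B–F–C
... and 9 more.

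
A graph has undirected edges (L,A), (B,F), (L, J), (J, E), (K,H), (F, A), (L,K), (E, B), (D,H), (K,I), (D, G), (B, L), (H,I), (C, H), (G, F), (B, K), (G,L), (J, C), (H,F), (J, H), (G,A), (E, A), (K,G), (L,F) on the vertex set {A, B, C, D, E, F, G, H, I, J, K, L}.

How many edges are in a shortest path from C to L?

2

Distance 0: C.
Distance 1: H, J.
Distance 2: D, E, F, I, K, L — contains L.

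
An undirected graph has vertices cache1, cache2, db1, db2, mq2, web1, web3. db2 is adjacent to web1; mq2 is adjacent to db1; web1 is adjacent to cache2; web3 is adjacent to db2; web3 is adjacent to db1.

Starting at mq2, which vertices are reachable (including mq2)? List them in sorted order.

cache2, db1, db2, mq2, web1, web3

Start at mq2.
Its neighbours: db1.
Then their neighbours: web3.
Then next layer: db2.
Then next layer: web1.
Then next layer: cache2.
Nothing further is reachable.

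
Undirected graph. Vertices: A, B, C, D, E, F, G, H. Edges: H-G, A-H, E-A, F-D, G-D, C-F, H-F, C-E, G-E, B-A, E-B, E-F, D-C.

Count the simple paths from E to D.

15

E–A–H–F–C–D
E–A–H–F–D
E–A–H–G–D
E–B–A–H–F–C–D
E–B–A–H–F–D
E–B–A–H–G–D
E–C–D
E–C–F–D
E–C–F–H–G–D
E–F–C–D
E–F–D
E–F–H–G–D
E–G–D
E–G–H–F–C–D
E–G–H–F–D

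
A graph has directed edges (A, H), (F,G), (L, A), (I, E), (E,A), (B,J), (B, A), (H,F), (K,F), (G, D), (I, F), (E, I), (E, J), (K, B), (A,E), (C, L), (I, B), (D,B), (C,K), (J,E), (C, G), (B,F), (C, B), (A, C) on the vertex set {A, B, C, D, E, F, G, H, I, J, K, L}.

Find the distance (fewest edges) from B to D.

3

Distance 0: B.
Distance 1: A, F, J.
Distance 2: C, E, G, H.
Distance 3: D, I, K, L — contains D.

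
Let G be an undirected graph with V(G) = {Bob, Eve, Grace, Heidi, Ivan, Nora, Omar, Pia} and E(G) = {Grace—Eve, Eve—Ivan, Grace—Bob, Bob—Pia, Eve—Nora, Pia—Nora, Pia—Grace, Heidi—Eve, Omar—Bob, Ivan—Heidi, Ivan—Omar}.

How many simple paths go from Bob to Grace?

Bob–Grace
Bob–Omar–Ivan–Eve–Grace
Bob–Omar–Ivan–Eve–Nora–Pia–Grace
Bob–Omar–Ivan–Heidi–Eve–Grace
Bob–Omar–Ivan–Heidi–Eve–Nora–Pia–Grace
Bob–Pia–Grace
Bob–Pia–Nora–Eve–Grace

7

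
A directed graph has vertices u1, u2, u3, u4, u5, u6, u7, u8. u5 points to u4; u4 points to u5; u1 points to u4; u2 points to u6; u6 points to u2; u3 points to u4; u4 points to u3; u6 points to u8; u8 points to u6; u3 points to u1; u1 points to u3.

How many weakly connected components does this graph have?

From u1: component {u1, u3, u4, u5}.
From u2: component {u2, u6, u8}.
From u7: component {u7}.
That's 3 components.

3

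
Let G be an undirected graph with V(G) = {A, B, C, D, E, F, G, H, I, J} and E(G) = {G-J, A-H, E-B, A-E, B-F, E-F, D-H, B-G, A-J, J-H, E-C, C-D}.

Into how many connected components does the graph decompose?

2

From A: component {A, B, C, D, E, F, G, H, J}.
From I: component {I}.
That's 2 components.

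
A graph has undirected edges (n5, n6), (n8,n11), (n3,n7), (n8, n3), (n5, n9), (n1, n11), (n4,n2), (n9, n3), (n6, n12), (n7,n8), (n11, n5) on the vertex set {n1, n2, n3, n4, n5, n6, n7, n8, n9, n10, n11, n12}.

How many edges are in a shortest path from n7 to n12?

5

Distance 0: n7.
Distance 1: n3, n8.
Distance 2: n9, n11.
Distance 3: n1, n5.
Distance 4: n6.
Distance 5: n12 — contains n12.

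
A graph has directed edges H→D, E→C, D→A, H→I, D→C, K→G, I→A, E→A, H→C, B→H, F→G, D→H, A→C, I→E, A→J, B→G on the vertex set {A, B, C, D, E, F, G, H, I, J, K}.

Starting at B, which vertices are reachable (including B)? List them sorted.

A, B, C, D, E, G, H, I, J

Start at B.
Its neighbours: G, H.
Then their neighbours: C, D, I.
Then next layer: A, E.
Then next layer: J.
Nothing further is reachable.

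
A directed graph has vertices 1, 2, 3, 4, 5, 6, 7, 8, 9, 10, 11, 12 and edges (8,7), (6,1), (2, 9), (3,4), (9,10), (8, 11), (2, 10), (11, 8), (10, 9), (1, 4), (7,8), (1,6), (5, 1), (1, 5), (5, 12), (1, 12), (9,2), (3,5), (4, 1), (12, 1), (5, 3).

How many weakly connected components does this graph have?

3

From 1: component {1, 3, 4, 5, 6, 12}.
From 2: component {2, 9, 10}.
From 7: component {7, 8, 11}.
That's 3 components.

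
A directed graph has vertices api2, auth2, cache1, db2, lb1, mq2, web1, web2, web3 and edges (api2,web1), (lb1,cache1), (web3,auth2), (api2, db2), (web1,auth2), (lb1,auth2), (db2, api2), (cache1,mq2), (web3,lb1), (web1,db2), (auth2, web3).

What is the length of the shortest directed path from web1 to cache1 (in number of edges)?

4

Distance 0: web1.
Distance 1: auth2, db2.
Distance 2: api2, web3.
Distance 3: lb1.
Distance 4: cache1 — contains cache1.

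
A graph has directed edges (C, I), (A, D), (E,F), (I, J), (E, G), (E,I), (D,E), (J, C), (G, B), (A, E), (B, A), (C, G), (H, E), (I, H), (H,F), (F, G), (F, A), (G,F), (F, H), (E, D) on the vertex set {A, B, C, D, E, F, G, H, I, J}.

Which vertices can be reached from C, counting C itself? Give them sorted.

A, B, C, D, E, F, G, H, I, J

Start at C.
Its neighbours: G, I.
Then their neighbours: B, F, H, J.
Then next layer: A, E.
Then next layer: D.
Every vertex is now reached.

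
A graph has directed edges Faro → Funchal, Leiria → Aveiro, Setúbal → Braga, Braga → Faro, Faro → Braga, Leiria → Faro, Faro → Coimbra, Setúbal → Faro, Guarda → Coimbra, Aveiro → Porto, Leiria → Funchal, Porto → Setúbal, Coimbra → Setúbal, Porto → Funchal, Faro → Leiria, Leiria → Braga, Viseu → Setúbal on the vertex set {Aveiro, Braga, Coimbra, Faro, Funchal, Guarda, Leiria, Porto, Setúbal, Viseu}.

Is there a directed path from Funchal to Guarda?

Funchal has no outgoing edges, so nothing is reachable from it.

No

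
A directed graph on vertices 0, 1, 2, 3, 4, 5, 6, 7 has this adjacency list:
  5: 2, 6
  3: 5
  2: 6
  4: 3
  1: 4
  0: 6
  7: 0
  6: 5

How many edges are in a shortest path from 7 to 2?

Distance 0: 7.
Distance 1: 0.
Distance 2: 6.
Distance 3: 5.
Distance 4: 2 — contains 2.

4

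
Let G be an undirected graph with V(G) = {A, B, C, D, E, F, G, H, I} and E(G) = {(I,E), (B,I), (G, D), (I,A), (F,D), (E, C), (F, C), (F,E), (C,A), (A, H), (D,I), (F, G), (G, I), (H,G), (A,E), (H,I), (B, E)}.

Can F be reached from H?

Yes

Explore from H.
Distance 1: reach A, G, I.
Distance 2: reach B, C, D, E, F.
Found F.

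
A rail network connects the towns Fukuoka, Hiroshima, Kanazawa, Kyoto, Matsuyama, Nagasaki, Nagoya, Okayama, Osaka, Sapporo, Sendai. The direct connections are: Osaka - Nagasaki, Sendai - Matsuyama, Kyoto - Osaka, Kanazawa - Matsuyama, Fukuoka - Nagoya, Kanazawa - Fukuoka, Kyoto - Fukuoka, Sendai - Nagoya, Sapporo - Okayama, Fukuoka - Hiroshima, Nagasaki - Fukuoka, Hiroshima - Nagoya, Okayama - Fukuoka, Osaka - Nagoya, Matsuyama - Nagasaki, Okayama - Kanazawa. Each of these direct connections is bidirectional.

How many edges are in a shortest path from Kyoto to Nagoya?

2

Distance 0: Kyoto.
Distance 1: Fukuoka, Osaka.
Distance 2: Hiroshima, Kanazawa, Nagasaki, Nagoya, Okayama — contains Nagoya.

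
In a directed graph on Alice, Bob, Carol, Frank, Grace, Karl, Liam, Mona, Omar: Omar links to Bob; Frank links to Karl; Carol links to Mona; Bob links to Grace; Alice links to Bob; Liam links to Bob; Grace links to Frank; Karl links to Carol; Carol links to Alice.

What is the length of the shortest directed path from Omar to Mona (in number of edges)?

Distance 0: Omar.
Distance 1: Bob.
Distance 2: Grace.
Distance 3: Frank.
Distance 4: Karl.
Distance 5: Carol.
Distance 6: Alice, Mona — contains Mona.

6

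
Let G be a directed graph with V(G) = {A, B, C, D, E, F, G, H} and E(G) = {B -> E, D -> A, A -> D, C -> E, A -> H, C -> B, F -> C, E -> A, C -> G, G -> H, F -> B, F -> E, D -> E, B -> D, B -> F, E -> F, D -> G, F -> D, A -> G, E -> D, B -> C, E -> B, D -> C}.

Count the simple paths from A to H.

A→D→C→G→H
A→D→E→B→C→G→H
A→D→E→B→F→C→G→H
A→D→E→F→B→C→G→H
A→D→E→F→C→G→H
A→D→G→H
A→G→H
A→H

8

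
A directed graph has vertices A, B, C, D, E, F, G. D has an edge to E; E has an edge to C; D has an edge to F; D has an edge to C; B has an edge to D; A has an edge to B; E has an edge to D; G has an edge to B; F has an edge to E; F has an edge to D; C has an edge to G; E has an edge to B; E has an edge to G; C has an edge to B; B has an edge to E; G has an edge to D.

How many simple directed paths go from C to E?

8

C→B→D→E
C→B→D→F→E
C→B→E
C→G→B→D→E
C→G→B→D→F→E
C→G→B→E
C→G→D→E
C→G→D→F→E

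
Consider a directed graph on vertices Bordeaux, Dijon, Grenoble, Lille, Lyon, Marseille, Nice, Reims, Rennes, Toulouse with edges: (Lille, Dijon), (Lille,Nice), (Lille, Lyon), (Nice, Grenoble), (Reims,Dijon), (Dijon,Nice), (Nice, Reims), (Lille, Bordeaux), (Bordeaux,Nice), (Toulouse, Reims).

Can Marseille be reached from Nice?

Explore from Nice.
Distance 1: reach Grenoble, Reims.
Distance 2: reach Dijon.
The search from Nice is exhausted; no directed path reaches Marseille.

No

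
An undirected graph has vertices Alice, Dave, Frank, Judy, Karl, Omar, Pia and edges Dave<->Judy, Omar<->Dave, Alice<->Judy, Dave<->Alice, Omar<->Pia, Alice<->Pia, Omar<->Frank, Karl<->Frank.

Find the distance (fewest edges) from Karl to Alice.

Distance 0: Karl.
Distance 1: Frank.
Distance 2: Omar.
Distance 3: Dave, Pia.
Distance 4: Alice, Judy — contains Alice.

4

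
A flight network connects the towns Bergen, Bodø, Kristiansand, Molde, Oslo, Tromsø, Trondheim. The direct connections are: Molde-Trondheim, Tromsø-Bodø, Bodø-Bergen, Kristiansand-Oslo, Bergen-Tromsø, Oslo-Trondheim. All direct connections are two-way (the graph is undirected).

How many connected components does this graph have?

From Bergen: component {Bergen, Bodø, Tromsø}.
From Kristiansand: component {Kristiansand, Molde, Oslo, Trondheim}.
That's 2 components.

2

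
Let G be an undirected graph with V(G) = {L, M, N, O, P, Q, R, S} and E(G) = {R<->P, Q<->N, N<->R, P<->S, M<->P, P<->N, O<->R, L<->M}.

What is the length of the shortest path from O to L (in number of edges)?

Distance 0: O.
Distance 1: R.
Distance 2: N, P.
Distance 3: M, Q, S.
Distance 4: L — contains L.

4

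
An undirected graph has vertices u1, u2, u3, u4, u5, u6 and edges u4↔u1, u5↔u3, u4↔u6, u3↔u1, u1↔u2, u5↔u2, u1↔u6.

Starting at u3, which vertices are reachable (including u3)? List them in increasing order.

u1, u2, u3, u4, u5, u6

Start at u3.
Its neighbours: u1, u5.
Then their neighbours: u2, u4, u6.
Every vertex is now reached.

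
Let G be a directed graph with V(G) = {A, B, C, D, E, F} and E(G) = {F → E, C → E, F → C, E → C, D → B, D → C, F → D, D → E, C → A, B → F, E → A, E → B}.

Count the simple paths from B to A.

8

B→F→C→A
B→F→C→E→A
B→F→D→C→A
B→F→D→C→E→A
B→F→D→E→A
B→F→D→E→C→A
B→F→E→A
B→F→E→C→A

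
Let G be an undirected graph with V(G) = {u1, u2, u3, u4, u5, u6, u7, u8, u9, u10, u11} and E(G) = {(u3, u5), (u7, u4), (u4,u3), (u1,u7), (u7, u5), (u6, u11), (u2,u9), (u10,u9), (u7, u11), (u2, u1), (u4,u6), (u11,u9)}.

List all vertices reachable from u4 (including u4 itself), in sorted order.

u1, u2, u3, u4, u5, u6, u7, u9, u10, u11

Start at u4.
Its neighbours: u3, u6, u7.
Then their neighbours: u1, u5, u11.
Then next layer: u2, u9.
Then next layer: u10.
Nothing further is reachable.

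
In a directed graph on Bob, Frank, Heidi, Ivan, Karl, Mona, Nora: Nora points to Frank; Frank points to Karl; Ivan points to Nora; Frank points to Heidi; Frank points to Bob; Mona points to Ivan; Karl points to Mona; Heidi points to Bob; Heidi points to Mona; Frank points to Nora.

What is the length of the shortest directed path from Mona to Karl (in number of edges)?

4

Distance 0: Mona.
Distance 1: Ivan.
Distance 2: Nora.
Distance 3: Frank.
Distance 4: Bob, Heidi, Karl — contains Karl.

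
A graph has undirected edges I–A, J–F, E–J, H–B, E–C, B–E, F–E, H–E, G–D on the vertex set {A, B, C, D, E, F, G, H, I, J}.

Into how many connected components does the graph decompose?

3

From A: component {A, I}.
From B: component {B, C, E, F, H, J}.
From D: component {D, G}.
That's 3 components.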